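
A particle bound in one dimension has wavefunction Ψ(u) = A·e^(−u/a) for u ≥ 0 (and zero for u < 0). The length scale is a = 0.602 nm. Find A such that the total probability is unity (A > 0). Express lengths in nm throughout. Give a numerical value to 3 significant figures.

Normalization requires ∫|Ψ|² du = 1, integrated from 0 to ∞.
With ∫₀^∞ u^0 e^(−αu) du = 0!/α^1, carrying out the integral gives A² · a/2.
So A² = (a/2)^(−1).
With a = 0.602: A² = 3.322 and A = 1.823.

A ≈ 1.82 nm^(-1/2)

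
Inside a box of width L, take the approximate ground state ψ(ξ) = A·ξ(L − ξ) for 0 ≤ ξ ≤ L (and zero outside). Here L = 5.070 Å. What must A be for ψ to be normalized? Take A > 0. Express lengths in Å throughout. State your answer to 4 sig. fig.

A ≈ 0.09463 Å^(-5/2)

Normalization requires ∫|ψ|² dξ = 1, integrated from 0 to L.
Expanding the polynomial and integrating term by term, with ψ = A·ξ(L − ξ), the integral evaluates to A²·[L^5/30].
So A² = (L^5/30)^(−1).
Substituting L = 5.070 gives A² = 0.0089553, so A = 0.094633.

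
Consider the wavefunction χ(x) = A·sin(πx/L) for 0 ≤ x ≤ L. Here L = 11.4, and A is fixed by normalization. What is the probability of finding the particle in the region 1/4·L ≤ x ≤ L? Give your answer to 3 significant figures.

The probability is P = ∫ |χ|² dx over [1/4·L, L].
Since A² = 1/(L/2), this is the region integral divided by the full normalization integral.
Substituting u = x/L, A² and the length scale cancel in the ratio: P = ∫_{1/4}^{1} sin(π·u)^2 du / ∫_{0}^{1} sin(π·u)^2 du.
An antiderivative of sin(π·u)^2 is u/2 - sin(2·π·u)/(4·π); evaluating from 1/4 to 1 gives 1/(4·π) + 3/8, while the full integral is 1/2.
This works out to P = (2 + 3·π)/(4·π).

P ≈ 0.909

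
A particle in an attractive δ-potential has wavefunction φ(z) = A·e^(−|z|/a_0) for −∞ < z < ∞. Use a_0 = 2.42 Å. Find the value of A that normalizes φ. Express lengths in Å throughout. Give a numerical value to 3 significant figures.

Normalization requires ∫|φ|² dz = 1, integrated from −∞ to ∞.
Using ∫₀^∞ zⁿ e^(−αz) dz = n!/αⁿ⁺¹, ∫|φ|² dz = A²·(a_0).
So A² = (a_0)^(−1).
With a_0 = 2.42: A² = 0.4132 and A = 0.6428.

A ≈ 0.643 Å^(-1/2)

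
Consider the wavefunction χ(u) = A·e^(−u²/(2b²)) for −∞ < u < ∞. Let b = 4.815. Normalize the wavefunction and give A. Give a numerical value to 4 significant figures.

Require ∫ |χ|² du = 1 over the whole domain.
Using the Gaussian integral ∫_{−∞}^{∞} e^(−αu²) du = √(π/α), carrying out the integral gives A² · √(π)·b.
Plugging in b = 4.815 yields A = 0.34231.

A ≈ 0.3423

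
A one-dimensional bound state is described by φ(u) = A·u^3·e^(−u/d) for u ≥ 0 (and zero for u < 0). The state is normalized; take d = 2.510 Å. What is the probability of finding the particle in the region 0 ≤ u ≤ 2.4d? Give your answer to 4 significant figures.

P ≈ 0.2092

The probability is P = ∫ |φ|² du over [0, 2.4d].
Since A² = 1/(45·d^7/8), this is the region integral divided by the full normalization integral.
In terms of t = u/d (A² and the length scale cancel between numerator and denominator), P = [∫_{0}^{2.4} t^6·e^(-2·t) dt] / [∫_{0}^{∞} t^6·e^(-2·t) dt].
Using ∫ t^6·e^(-2·t) dt = -(4·t^6 + 12·t^5 + 30·t^4 + 60·t^3 + 90·t^2 + 90·t + 45)·e^(-2·t)/8, the numerator is ≈ 1.17672 and the denominator is 45/8.
Taking the ratio, P = 0.20920.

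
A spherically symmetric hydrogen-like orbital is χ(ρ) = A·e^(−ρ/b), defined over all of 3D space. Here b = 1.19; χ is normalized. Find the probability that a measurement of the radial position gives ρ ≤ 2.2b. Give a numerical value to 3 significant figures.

P ≈ 0.815

Integrate the radial probability density 4πρ²|χ|² over ρ ≤ 2.2b.
The full normalization integral is A²·[π·b^3] = 1, fixing A².
Let u = ρ/b; then A², 4π and the length scale all cancel, so P = ∫_{0}^{2.2} u^2·e^(-2·u) du ÷ ∫_{0}^{∞} u^2·e^(-2·u) du.
An antiderivative of u^2·e^(-2·u) is -(2·u^2 + 2·u + 1)·e^(-2·u)/4; evaluating from 0 to 2.2 gives 1/4 - 377·e^(-22/5)/100, while the full integral is 1/4.
This evaluates to P = 0.8149.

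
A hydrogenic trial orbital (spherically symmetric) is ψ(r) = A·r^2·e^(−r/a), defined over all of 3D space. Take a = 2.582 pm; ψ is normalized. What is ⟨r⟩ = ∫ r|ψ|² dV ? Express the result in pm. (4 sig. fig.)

⟨r⟩ ≈ 9.037 pm

⟨r⟩ = ∫ r |ψ|² 4πr² dr over the full domain.
Using ∫₀^∞ rⁿ e^(−αr) dr = n!/αⁿ⁺¹, since the A² factors cancel between numerator and denominator, ⟨r⟩ = 7·a/2.
Putting a = 2.582 gives 9.0370.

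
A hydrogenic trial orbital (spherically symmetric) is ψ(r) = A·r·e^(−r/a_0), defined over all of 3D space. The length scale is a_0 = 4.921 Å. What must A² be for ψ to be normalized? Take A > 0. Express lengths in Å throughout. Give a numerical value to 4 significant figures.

A^2 ≈ 0.00003677 Å^(-5)

We need A² ∫|f|² 4πr² dr = 1, taking the integral from 0 to ∞.
In 3D with spherical symmetry the volume element is 4πr² dr.
Recall ∫₀^∞ r^m e^(−r/β) dr = m!·β^(m+1), the integral (without the A² prefactor) comes out to 3·π·a_0^5.
So A² = (3·π·a_0^5)^(−1).
Substituting a_0 = 4.921 gives A² = 0.000036767, so A = 0.0060636.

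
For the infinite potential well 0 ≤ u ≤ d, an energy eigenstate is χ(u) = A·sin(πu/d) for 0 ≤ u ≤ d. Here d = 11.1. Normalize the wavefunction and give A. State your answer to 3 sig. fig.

A ≈ 0.424

We need A² ∫|f|² du = 1, taking the integral from 0 to d.
Using sin²θ = (1 − cos 2θ)/2, the integral (without the A² prefactor) comes out to d/2.
Setting this equal to 1 gives A² = 1/(d/2).
Plugging in d = 11.1 yields A = 0.4245.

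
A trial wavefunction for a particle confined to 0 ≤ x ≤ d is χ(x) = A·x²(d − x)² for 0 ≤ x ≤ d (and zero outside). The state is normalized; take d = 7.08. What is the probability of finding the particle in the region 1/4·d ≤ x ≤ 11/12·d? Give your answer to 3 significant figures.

P = ∫_{1/4·d}^{11/12·d} |χ(x)|² dx.
The normalization integral ∫|χ|²dx over the whole domain equals d^9/630·A², and A² cancels in the ratio.
Substituting u = x/d, A² and the length scale cancel in the ratio: P = ∫_{1/4}^{11/12} u^4·(1 - u)^4 du / ∫_{0}^{1} u^4·(1 - u)^4 du.
Using ∫ u^4·(1 - u)^4 du = u^5·(70·u^4 - 315·u^3 + 540·u^2 - 420·u + 126)/630, the numerator is ≈ 0.0015090 and the denominator is 1/630.
The result is P = 0.9507.

P ≈ 0.951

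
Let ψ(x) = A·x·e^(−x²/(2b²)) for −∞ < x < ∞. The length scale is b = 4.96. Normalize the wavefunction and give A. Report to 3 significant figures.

A ≈ 0.0962

Require ∫ |ψ|² dx = 1 over the whole domain.
∫|ψ|² dx = A²·(√(π)·b^3/2).
Substituting b = 4.96 gives A² = 0.009247, so A = 0.09616.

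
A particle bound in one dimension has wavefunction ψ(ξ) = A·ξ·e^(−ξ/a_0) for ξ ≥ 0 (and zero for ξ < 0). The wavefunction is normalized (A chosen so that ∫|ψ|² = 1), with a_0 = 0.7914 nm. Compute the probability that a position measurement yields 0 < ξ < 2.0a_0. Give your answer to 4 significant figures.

P ≈ 0.7619

P = ∫_{0}^{2.0a_0} |ψ(ξ)|² dξ.
With A² fixed by ∫|ψ|² = 1, i.e. A² = (a_0^3/4)^(−1), substitute and integrate.
Let u = ξ/a_0; then A² and the length scale cancel, so P = ∫_{0}^{2.0} u^2·e^(-2·u) du ÷ ∫_{0}^{∞} u^2·e^(-2·u) du.
An antiderivative of u^2·e^(-2·u) is -(2·u^2 + 2·u + 1)·e^(-2·u)/4; evaluating from 0 to 2.0 gives 1/4 - 13·e^(-4)/4, while the full integral is 1/4.
Evaluating gives P = 0.76190.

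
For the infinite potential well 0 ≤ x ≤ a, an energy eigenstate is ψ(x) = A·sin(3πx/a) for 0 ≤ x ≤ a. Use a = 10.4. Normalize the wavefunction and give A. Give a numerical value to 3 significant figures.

Normalization requires ∫|ψ|² dx = 1, integrated from 0 to a.
Using sin²θ = (1 − cos 2θ)/2, with ψ = A·sin(3πx/a), the integral evaluates to A²·[a/2].
So A² = (a/2)^(−1).
Plugging in a = 10.4 yields A = 0.4385.

A ≈ 0.439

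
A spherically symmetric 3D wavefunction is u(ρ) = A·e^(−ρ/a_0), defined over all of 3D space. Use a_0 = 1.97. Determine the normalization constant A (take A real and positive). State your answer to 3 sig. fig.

A ≈ 0.204

The normalization condition is ∫|u|² 4πρ² dρ = 1 from 0 to ∞.
(Spherical symmetry: dV = 4πρ² dρ.)
Recall ∫₀^∞ ρ^m e^(−ρ/β) dρ = m!·β^(m+1), the integral (without the A² prefactor) comes out to π·a_0^3.
So A² = (π·a_0^3)^(−1).
Substituting a_0 = 1.97 gives A² = 0.04163, so A = 0.2040.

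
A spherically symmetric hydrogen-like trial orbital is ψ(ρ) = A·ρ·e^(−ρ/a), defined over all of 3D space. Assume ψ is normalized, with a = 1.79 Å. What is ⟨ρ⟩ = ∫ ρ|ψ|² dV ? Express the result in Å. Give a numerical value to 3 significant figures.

⟨ρ⟩ ≈ 4.48 Å

⟨ρ⟩ = ∫ ρ |ψ|² 4πρ² dρ over the full domain.
The ratio of the moment integral to the normalization integral gives ⟨ρ⟩ = 5·a/2.
With a = 1.79, ⟨ρ⟩ = 4.475.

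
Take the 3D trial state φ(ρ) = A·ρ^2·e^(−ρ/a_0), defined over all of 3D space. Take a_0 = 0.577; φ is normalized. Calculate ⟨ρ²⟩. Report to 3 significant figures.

The expectation value is the |φ|²-weighted average of ρ^2: ∫ ρ^2|φ|² 4πρ² dρ.
Using ∫₀^∞ ρⁿ e^(−αρ) dρ = n!/αⁿ⁺¹, the ratio of the moment integral to the normalization integral gives ⟨ρ²⟩ = 14·a_0^2.
Putting a_0 = 0.577 gives 4.661.

⟨ρ^2⟩ ≈ 4.66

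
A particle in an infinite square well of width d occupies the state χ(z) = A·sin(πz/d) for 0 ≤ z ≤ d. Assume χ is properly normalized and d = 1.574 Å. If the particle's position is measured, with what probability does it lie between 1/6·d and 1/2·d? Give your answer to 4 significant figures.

P ≈ 0.4712

The probability is P = ∫ |χ|² dz over [1/6·d, 1/2·d].
Since A² = 1/(d/2), this is the region integral divided by the full normalization integral.
Substituting u = z/d, A² and the length scale cancel in the ratio: P = ∫_{1/6}^{1/2} sin(π·u)^2 du / ∫_{0}^{1} sin(π·u)^2 du.
An antiderivative of sin(π·u)^2 is u/2 - sin(2·π·u)/(4·π); evaluating from 1/6 to 1/2 gives √(3)/(8·π) + 1/6, while the full integral is 1/2.
This works out to P = (√(3)/4 + π/3)/π.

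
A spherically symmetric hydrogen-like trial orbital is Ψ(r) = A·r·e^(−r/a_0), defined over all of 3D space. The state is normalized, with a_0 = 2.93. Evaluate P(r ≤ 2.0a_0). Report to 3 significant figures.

P = ∫ |Ψ|² 4πr² dr over r ≤ 2.0a_0.
The full normalization integral is A²·[3·π·a_0^5] = 1, fixing A².
Substituting u = r/a_0, A², 4π and the length scale all cancel in the ratio: P = ∫_{0}^{2.0} u^4·e^(-2·u) du / ∫_{0}^{∞} u^4·e^(-2·u) du.
Using ∫ u^4·e^(-2·u) du = -(u^4/2 + u^3 + 3·u^2/2 + 3·u/2 + 3/4)·e^(-2·u), the numerator is 3/4 - 103·e^(-4)/4 and the denominator is 3/4.
The region integral divided by the full integral gives P = 0.3712.

P ≈ 0.371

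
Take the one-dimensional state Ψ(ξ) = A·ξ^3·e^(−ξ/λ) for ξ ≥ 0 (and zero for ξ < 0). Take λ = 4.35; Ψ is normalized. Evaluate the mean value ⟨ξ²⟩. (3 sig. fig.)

⟨ξ^2⟩ ≈ 265

The expectation value is the |Ψ|²-weighted average of ξ^2: ∫ ξ^2|Ψ|² dξ.
Recall ∫₀^∞ ξ^m e^(−ξ/β) dξ = m!·β^(m+1), since the A² factors cancel between numerator and denominator, ⟨ξ²⟩ = 14·λ^2.
Putting λ = 4.35 gives 264.9.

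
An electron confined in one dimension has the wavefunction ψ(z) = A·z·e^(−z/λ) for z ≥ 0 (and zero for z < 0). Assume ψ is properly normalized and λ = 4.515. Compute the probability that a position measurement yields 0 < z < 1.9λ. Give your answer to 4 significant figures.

P ≈ 0.7311

The probability is P = ∫ |ψ|² dz over [0, 1.9λ].
The normalization integral ∫|ψ|²dz over the whole domain equals λ^3/4·A², and A² cancels in the ratio.
In terms of u = z/λ (A² and the length scale cancel between numerator and denominator), P = [∫_{0}^{1.9} u^2·e^(-2·u) du] / [∫_{0}^{∞} u^2·e^(-2·u) du].
Using ∫ u^2·e^(-2·u) du = -(2·u^2 + 2·u + 1)·e^(-2·u)/4, the numerator is 1/4 - 601·e^(-19/5)/200 and the denominator is 1/4.
Taking the ratio, P = 0.73110.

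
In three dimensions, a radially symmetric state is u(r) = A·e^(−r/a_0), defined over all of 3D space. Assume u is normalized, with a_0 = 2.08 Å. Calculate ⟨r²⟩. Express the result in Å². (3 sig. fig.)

⟨r²⟩ = ∫ r^2 |u|² 4πr² dr over the full domain.
The ratio of the moment integral to the normalization integral gives ⟨r²⟩ = 3·a_0^2.
Putting a_0 = 2.08 gives 12.98.

⟨r^2⟩ ≈ 13.0 Å^2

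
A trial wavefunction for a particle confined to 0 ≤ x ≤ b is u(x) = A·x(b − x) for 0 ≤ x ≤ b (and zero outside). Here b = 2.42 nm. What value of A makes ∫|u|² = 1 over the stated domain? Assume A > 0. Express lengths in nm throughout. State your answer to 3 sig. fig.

A ≈ 0.601 nm^(-5/2)

The normalization condition is ∫|u|² dx = 1 from 0 to b.
The integral (without the A² prefactor) comes out to b^5/30.
So A² = (b^5/30)^(−1).
With b = 2.42: A² = 0.3614 and A = 0.6012.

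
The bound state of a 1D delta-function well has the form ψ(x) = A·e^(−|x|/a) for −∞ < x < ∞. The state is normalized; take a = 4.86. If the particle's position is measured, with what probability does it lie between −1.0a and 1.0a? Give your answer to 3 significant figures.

|ψ|² is the probability density, so P = ∫_{−1.0a}^{1.0a} |ψ|² dx.
Since A² = 1/(a), this is the region integral divided by the full normalization integral.
Both integrals are even about x = 0, so only the x ≥ 0 halves are needed (the factors of 2 cancel). Substituting u = x/a, A² and the length scale cancel in the ratio: P = ∫_{0}^{1.0} e^(-2·u) du / ∫_{0}^{∞} e^(-2·u) du.
Using ∫ e^(-2·u) du = -e^(-2·u)/2, the numerator is 1/2 - e^(-2)/2 and the denominator is 1/2.
The result is P = 0.8647.

P ≈ 0.865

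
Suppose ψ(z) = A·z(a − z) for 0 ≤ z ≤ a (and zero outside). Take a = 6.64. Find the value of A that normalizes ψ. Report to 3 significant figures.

Require ∫ |ψ|² dz = 1 over the whole domain.
Expanding the polynomial and integrating term by term, with ψ = A·z(a − z), the integral evaluates to A²·[a^5/30].
With a = 6.64: A² = 0.002324 and A = 0.04821.

A ≈ 0.0482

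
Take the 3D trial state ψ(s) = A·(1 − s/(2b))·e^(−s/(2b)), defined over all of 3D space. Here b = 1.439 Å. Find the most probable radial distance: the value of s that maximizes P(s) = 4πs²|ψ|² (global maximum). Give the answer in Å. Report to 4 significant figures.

s ≈ 7.535 Å

Set d/ds [P(s) = 4πs²|ψ|²] = 0 and solve for s > 0.
Solving yields s = b·(√(5) + 3).
With b = 1.439, the most probable radial distance is 7.5347 Å.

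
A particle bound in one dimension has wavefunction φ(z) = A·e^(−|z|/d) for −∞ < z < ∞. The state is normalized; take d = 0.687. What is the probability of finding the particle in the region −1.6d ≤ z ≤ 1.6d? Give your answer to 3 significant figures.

The probability is P = ∫ |φ|² dz over [−1.6d, 1.6d].
Since A² = 1/(d), this is the region integral divided by the full normalization integral.
Both integrals are even about z = 0, so only the z ≥ 0 halves are needed (the factors of 2 cancel). Substituting u = z/d, A² and the length scale cancel in the ratio: P = ∫_{0}^{1.6} e^(-2·u) du / ∫_{0}^{∞} e^(-2·u) du.
With ∫ e^(-2·u) du = -e^(-2·u)/2 + C, the region integral is 1/2 - e^(-16/5)/2 and the full one is 1/2.
Taking the ratio, P = 0.9592.

P ≈ 0.959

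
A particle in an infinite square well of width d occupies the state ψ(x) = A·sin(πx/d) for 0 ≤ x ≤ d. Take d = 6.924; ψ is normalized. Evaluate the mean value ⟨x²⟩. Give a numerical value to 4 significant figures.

By definition ⟨x²⟩ = ∫ x^2 |ψ(x)|² dx.
With ∫₀^d sin²(nπx/d) dx = d/2, since the A² factors cancel between numerator and denominator, ⟨x²⟩ = -d^2/(2·π^2) + d^2/3.
With d = 6.924, ⟨x^2⟩ = 13.552.

⟨x^2⟩ ≈ 13.55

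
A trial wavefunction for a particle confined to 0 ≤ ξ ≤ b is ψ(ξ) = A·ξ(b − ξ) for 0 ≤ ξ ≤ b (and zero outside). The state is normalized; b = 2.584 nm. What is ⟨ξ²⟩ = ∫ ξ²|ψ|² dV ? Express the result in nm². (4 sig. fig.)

⟨ξ^2⟩ ≈ 1.908 nm^2

The expectation value is the |ψ|²-weighted average of ξ^2: ∫ ξ^2|ψ|² dξ.
Expanding the polynomial and integrating term by term, since the A² factors cancel between numerator and denominator, ⟨ξ²⟩ = 2·b^2/7.
Putting b = 2.584 gives 1.9077.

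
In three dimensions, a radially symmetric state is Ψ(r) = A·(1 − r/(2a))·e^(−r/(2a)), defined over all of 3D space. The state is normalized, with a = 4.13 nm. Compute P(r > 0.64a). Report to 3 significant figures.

P ≈ 0.984

Integrate the radial probability density 4πr²|Ψ|² over r > 0.64a.
Normalization gives A² = 1/(8·π·a^3).
In terms of u = r/a (A², 4π and the length scale all cancel between numerator and denominator), P = [∫_{0.64}^{∞} u^2·(1 - u/2)^2·e^(-u) du] / [∫_{0}^{∞} u^2·(1 - u/2)^2·e^(-u) du].
An antiderivative of u^2·(1 - u/2)^2·e^(-u) is -(u^4/4 + u^2 + 2·u + 2)·e^(-u); evaluating from 0.64 to ∞ gives ≈ 1.9676, while the full integral is 2.
Taking the ratio yields P = 0.9838.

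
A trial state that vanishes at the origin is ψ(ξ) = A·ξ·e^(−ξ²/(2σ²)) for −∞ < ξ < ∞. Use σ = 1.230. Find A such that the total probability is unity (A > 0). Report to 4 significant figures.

Require ∫ |ψ|² dξ = 1 over the whole domain.
Using the Gaussian integral ∫_{−∞}^{∞} e^(−αξ²) dξ = √(π/α), ∫|ψ|² dξ = A²·(√(π)·σ^3/2).
So A² = (√(π)·σ^3/2)^(−1).
Substituting σ = 1.230 gives A² = 0.60637, so A = 0.77870.

A ≈ 0.7787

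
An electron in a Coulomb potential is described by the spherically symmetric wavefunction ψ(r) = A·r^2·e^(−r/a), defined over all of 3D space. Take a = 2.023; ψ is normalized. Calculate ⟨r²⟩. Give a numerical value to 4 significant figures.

⟨r^2⟩ ≈ 57.30

By definition ⟨r²⟩ = ∫ r^2 |ψ(r)|² 4πr² dr.
Recall ∫₀^∞ r^m e^(−r/β) dr = m!·β^(m+1), the ratio of the moment integral to the normalization integral gives ⟨r²⟩ = 14·a^2.
With a = 2.023, ⟨r^2⟩ = 57.295.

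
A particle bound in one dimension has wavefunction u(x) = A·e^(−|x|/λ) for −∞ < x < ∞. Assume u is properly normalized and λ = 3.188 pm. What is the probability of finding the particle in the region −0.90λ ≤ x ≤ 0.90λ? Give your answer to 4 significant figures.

P ≈ 0.8347

|u|² is the probability density, so P = ∫_{−0.90λ}^{0.90λ} |u|² dx.
With A² fixed by ∫|u|² = 1, i.e. A² = (λ)^(−1), substitute and integrate.
By symmetry take twice the x ≥ 0 contribution in numerator and denominator; the 2's cancel. Let t = x/λ; then A² and the length scale cancel, so P = ∫_{0}^{0.90} e^(-2·t) dt ÷ ∫_{0}^{∞} e^(-2·t) dt.
An antiderivative of e^(-2·t) is -e^(-2·t)/2; evaluating from 0 to 0.90 gives 1/2 - e^(-9/5)/2, while the full integral is 1/2.
The result is P = 0.83470.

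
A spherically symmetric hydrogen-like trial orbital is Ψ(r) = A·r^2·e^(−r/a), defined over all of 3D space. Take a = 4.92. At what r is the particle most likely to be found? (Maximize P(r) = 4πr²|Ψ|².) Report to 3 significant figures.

The maximum of P(r) = 4πr²|Ψ|² occurs where its derivative vanishes.
Solving yields r = 3·a.
With a = 4.92, the most probable radial distance is 14.76.

r ≈ 14.8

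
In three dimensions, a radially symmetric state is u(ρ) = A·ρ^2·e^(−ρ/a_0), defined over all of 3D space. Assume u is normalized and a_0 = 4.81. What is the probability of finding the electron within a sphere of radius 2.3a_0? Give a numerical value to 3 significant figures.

P = ∫ |u|² 4πρ² dρ over ρ ≤ 2.3a_0.
A² is fixed by ∫₀^∞ 4πρ²|u|² dρ = 1, i.e. A² = (45·π·a_0^7/2)^(−1).
Substituting t = ρ/a_0, A², 4π and the length scale all cancel in the ratio: P = ∫_{0}^{2.3} t^6·e^(-2·t) dt / ∫_{0}^{∞} t^6·e^(-2·t) dt.
With ∫ t^6·e^(-2·t) dt = -(4·t^6 + 12·t^5 + 30·t^4 + 60·t^3 + 90·t^2 + 90·t + 45)·e^(-2·t)/8 + C, the region integral is ≈ 1.0236 and the full one is 45/8.
The region integral divided by the full integral gives P = 0.1820.

P ≈ 0.182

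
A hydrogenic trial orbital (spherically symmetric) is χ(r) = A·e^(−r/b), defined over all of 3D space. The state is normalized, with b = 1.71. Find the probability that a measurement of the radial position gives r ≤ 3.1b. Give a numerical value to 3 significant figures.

P ≈ 0.946

P = ∫ |χ|² 4πr² dr over r ≤ 3.1b.
The full normalization integral is A²·[π·b^3] = 1, fixing A².
In terms of u = r/b (A², 4π and the length scale all cancel between numerator and denominator), P = [∫_{0}^{3.1} u^2·e^(-2·u) du] / [∫_{0}^{∞} u^2·e^(-2·u) du].
With ∫ u^2·e^(-2·u) du = -(2·u^2 + 2·u + 1)·e^(-2·u)/4 + C, the region integral is 1/4 - 1321·e^(-31/5)/200 and the full one is 1/4.
This evaluates to P = 0.9464.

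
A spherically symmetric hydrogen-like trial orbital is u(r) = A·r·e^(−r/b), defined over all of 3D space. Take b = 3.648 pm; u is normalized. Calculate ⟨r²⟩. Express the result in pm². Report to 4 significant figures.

⟨r²⟩ = ∫ r^2 |u|² 4πr² dr over the full domain.
Evaluating both integrals, ⟨r²⟩ = 15·b^2/2.
Putting b = 3.648 gives 99.809.

⟨r^2⟩ ≈ 99.81 pm^2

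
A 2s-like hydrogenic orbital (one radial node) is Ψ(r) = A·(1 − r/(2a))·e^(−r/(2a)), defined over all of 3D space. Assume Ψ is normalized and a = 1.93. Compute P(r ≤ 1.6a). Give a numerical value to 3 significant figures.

P ≈ 0.0512

With dV = 4πr²dr, the probability is ∫|Ψ|² dV over r ≤ 1.6a.
The full normalization integral is A²·[8·π·a^3] = 1, fixing A².
Let u = r/a; then A², 4π and the length scale all cancel, so P = ∫_{0}^{1.6} u^2·(1 - u/2)^2·e^(-u) du ÷ ∫_{0}^{∞} u^2·(1 - u/2)^2·e^(-u) du.
Using ∫ u^2·(1 - u/2)^2·e^(-u) du = -(u^4/4 + u^2 + 2·u + 2)·e^(-u), the numerator is 2 - 5874·e^(-8/5)/625 and the denominator is 2.
This evaluates to P = 0.05125.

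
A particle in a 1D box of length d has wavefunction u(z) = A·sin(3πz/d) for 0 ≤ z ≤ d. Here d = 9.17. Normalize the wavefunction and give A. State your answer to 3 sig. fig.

A ≈ 0.467

We need A² ∫|f|² dz = 1, taking the integral from 0 to d.
With u = A·sin(3πz/d), the integral evaluates to A²·[d/2].
Plugging in d = 9.17 yields A = 0.4670.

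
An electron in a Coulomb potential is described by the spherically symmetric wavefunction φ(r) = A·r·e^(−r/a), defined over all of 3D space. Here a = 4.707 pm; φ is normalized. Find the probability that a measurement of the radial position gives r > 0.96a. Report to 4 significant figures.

P = ∫ |φ|² 4πr² dr over r > 0.96a.
The full normalization integral is A²·[3·π·a^5] = 1, fixing A².
In terms of u = r/a (A², 4π and the length scale all cancel between numerator and denominator), P = [∫_{0.96}^{∞} u^4·e^(-2·u) du] / [∫_{0}^{∞} u^4·e^(-2·u) du].
With ∫ u^4·e^(-2·u) du = -(u^4/2 + u^3 + 3·u^2/2 + 3·u/2 + 3/4)·e^(-2·u) + C, the region integral is ≈ 0.715707 and the full one is 3/4.
Taking the ratio yields P = 0.95428.

P ≈ 0.9543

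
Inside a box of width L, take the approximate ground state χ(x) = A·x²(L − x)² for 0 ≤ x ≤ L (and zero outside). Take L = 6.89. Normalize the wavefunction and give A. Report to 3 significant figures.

A ≈ 0.00424

The normalization condition is ∫|χ|² dx = 1 from 0 to L.
Expanding the polynomial and integrating term by term, carrying out the integral gives A² · L^9/630.
So A² = (L^9/630)^(−1).
With L = 6.89: A² = 0.00001800 and A = 0.004243.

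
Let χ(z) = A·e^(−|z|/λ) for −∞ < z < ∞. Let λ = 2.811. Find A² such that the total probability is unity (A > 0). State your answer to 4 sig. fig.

We need A² ∫|f|² dz = 1, taking the integral from −∞ to ∞.
∫|χ|² dz = A²·(λ).
With λ = 2.811: A² = 0.35575 and A = 0.59644.

A^2 ≈ 0.3557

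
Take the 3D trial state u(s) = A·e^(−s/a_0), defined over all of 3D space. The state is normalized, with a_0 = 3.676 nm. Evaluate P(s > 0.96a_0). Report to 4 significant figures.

P ≈ 0.6983

P = ∫ |u|² 4πs² ds over s > 0.96a_0.
Normalization gives A² = 1/(π·a_0^3).
In terms of t = s/a_0 (A², 4π and the length scale all cancel between numerator and denominator), P = [∫_{0.96}^{∞} t^2·e^(-2·t) dt] / [∫_{0}^{∞} t^2·e^(-2·t) dt].
With ∫ t^2·e^(-2·t) dt = -(2·t^2 + 2·t + 1)·e^(-2·t)/4 + C, the region integral is 2977·e^(-48/25)/2500 and the full one is 1/4.
Taking the ratio yields P = 0.69832.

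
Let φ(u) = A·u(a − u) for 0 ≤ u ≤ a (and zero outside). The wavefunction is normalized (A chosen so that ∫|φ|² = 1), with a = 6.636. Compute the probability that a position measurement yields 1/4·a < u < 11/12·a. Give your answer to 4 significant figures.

P ≈ 0.8914

|φ|² is the probability density, so P = ∫_{1/4·a}^{11/12·a} |φ|² du.
The normalization integral ∫|φ|²du over the whole domain equals a^5/30·A², and A² cancels in the ratio.
In terms of t = u/a (A² and the length scale cancel between numerator and denominator), P = [∫_{1/4}^{11/12} t^2·(1 - t)^2 dt] / [∫_{0}^{1} t^2·(1 - t)^2 dt].
An antiderivative of t^2·(1 - t)^2 is t^3·(6·t^2 - 15·t + 10)/30; evaluating from 1/4 to 11/12 gives ≈ 0.0297132, while the full integral is 1/30.
The result is P = 4621/5184.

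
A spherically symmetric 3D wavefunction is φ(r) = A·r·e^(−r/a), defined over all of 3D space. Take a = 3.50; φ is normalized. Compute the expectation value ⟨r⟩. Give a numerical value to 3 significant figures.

⟨r⟩ = ∫ r |φ|² 4πr² dr over the full domain.
The ratio of the moment integral to the normalization integral gives ⟨r⟩ = 5·a/2.
With a = 3.50, ⟨r⟩ = 8.750.

⟨r⟩ ≈ 8.75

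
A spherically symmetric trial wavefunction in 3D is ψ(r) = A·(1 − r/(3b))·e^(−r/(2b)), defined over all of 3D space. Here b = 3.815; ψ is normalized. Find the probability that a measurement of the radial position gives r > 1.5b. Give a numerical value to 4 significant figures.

P = ∫ |ψ|² 4πr² dr over r > 1.5b.
Normalization gives A² = 1/(8·π·b^3/3).
Let u = r/b; then A², 4π and the length scale all cancel, so P = ∫_{1.5}^{∞} u^2·(1 - u/3)^2·e^(-u) du ÷ ∫_{0}^{∞} u^2·(1 - u/3)^2·e^(-u) du.
An antiderivative of u^2·(1 - u/3)^2·e^(-u) is (-u^4 + 2·u^3 - 3·u^2 - 6·u - 6)·e^(-u)/9; evaluating from 1.5 to ∞ gives 107·e^(-3/2)/48, while the full integral is 2/3.
The region integral divided by the full integral gives P = 0.74609.

P ≈ 0.7461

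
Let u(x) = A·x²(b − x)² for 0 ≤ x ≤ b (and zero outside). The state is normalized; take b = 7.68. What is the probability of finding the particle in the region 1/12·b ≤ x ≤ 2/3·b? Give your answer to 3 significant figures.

P = ∫_{1/12·b}^{2/3·b} |u(x)|² dx.
With A² fixed by ∫|u|² = 1, i.e. A² = (b^9/630)^(−1), substitute and integrate.
In terms of t = x/b (A² and the length scale cancel between numerator and denominator), P = [∫_{1/12}^{2/3} t^4·(1 - t)^4 dt] / [∫_{0}^{1} t^4·(1 - t)^4 dt].
Using ∫ t^4·(1 - t)^4 dt = t^5·(70·t^4 - 315·t^3 + 540·t^2 - 420·t + 126)/630, the numerator is ≈ 0.0013568 and the denominator is 1/630.
The result is P = 0.8548.

P ≈ 0.855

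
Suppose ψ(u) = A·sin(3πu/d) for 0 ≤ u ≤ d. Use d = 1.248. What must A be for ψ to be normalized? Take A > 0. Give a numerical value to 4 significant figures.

A ≈ 1.266

We need A² ∫|f|² du = 1, taking the integral from 0 to d.
With ψ = A·sin(3πu/d), the integral evaluates to A²·[d/2].
So A² = (d/2)^(−1).
With d = 1.248: A² = 1.6026 and A = 1.2659.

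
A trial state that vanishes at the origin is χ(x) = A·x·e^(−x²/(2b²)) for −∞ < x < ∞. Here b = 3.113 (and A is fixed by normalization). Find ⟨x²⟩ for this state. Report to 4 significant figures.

⟨x^2⟩ ≈ 14.54

By definition ⟨x²⟩ = ∫ x^2 |χ(x)|² dx.
Since the A² factors cancel between numerator and denominator, ⟨x²⟩ = 3·b^2/2.
With b = 3.113, ⟨x^2⟩ = 14.536.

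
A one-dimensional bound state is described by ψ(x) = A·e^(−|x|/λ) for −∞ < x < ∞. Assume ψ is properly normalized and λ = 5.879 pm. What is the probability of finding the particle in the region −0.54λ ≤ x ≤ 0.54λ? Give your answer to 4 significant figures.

The probability is P = ∫ |ψ|² dx over [−0.54λ, 0.54λ].
Since A² = 1/(λ), this is the region integral divided by the full normalization integral.
Both integrals are even about x = 0, so only the x ≥ 0 halves are needed (the factors of 2 cancel). Substituting u = x/λ, A² and the length scale cancel in the ratio: P = ∫_{0}^{0.54} e^(-2·u) du / ∫_{0}^{∞} e^(-2·u) du.
With ∫ e^(-2·u) du = -e^(-2·u)/2 + C, the region integral is 1/2 - e^(-27/25)/2 and the full one is 1/2.
Evaluating gives P = 0.66040.

P ≈ 0.6604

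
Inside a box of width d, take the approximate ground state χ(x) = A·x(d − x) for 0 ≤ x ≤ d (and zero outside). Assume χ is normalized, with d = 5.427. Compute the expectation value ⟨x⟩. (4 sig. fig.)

By definition ⟨x⟩ = ∫ x |χ(x)|² dx.
Evaluating both integrals, ⟨x⟩ = d/2.
With d = 5.427, ⟨x⟩ = 2.7135.

⟨x⟩ ≈ 2.714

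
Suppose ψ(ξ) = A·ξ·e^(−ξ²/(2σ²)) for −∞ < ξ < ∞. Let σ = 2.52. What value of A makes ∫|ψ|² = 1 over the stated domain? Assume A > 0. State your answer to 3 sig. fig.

A ≈ 0.266

Require ∫ |ψ|² dξ = 1 over the whole domain.
∫|ψ|² dξ = A²·(√(π)·σ^3/2).
Hence A² = 1/[√(π)·σ^3/2].
Substituting σ = 2.52 gives A² = 0.07051, so A = 0.2655.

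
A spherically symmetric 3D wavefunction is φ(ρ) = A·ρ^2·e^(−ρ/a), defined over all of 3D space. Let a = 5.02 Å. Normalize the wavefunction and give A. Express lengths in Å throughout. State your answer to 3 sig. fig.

The normalization condition is ∫|φ|² 4πρ² dρ = 1 from 0 to ∞.
The angular integral contributes 4π, leaving ∫₀^∞ ρ²|φ|² dρ.
Using ∫₀^∞ ρⁿ e^(−αρ) dρ = n!/αⁿ⁺¹, with φ = A·ρ^2·e^(−ρ/a), the integral evaluates to A²·[45·π·a^7/2].
So A² = (45·π·a^7/2)^(−1).
With a = 5.02: A² = 1.761E-7 and A = 0.0004196.

A ≈ 0.000420 Å^(-7/2)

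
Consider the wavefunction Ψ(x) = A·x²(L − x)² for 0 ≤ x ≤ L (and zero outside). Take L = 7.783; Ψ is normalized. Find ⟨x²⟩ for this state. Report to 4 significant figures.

By definition ⟨x²⟩ = ∫ x^2 |Ψ(x)|² dx.
Expanding the polynomial and integrating term by term, the ratio of the moment integral to the normalization integral gives ⟨x²⟩ = 3·L^2/11.
With L = 7.783, ⟨x^2⟩ = 16.520.

⟨x^2⟩ ≈ 16.52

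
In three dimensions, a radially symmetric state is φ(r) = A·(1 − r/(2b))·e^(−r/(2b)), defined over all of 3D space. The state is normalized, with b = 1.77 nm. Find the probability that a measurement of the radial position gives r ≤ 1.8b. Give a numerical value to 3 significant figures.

P ≈ 0.0525

Integrate the radial probability density 4πr²|φ|² over r ≤ 1.8b.
A² is fixed by ∫₀^∞ 4πr²|φ|² dr = 1, i.e. A² = (8·π·b^3)^(−1).
Substituting u = r/b, A², 4π and the length scale all cancel in the ratio: P = ∫_{0}^{1.8} u^2·(1 - u/2)^2·e^(-u) du / ∫_{0}^{∞} u^2·(1 - u/2)^2·e^(-u) du.
With ∫ u^2·(1 - u/2)^2·e^(-u) du = -(u^4/4 + u^2 + 2·u + 2)·e^(-u) + C, the region integral is ≈ 0.10495 and the full one is 2.
This evaluates to P = 0.05247.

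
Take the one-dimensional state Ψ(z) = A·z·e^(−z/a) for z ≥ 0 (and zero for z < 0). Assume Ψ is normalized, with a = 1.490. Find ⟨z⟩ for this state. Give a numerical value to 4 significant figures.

⟨z⟩ ≈ 2.235

The expectation value is the |Ψ|²-weighted average of z: ∫ z|Ψ|² dz.
With ∫₀^∞ z^3 e^(−αz) dz = 3!/α^4, evaluating both integrals, ⟨z⟩ = 3·a/2.
With a = 1.490, ⟨z⟩ = 2.2350.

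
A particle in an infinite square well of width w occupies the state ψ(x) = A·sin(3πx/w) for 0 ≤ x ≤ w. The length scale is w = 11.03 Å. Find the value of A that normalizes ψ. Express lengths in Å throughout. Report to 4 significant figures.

A ≈ 0.4258 Å^(-1/2)

Require ∫ |ψ|² dx = 1 over the whole domain.
With ∫₀^w sin²(nπx/w) dx = w/2, carrying out the integral gives A² · w/2.
Hence A² = 1/[w/2].
Plugging in w = 11.03 yields A = 0.42582.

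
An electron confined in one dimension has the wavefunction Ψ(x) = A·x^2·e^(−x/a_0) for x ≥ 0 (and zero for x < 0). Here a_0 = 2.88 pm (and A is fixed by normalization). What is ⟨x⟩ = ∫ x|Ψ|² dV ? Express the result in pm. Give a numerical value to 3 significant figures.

⟨x⟩ ≈ 7.20 pm

The expectation value is the |Ψ|²-weighted average of x: ∫ x|Ψ|² dx.
Recall ∫₀^∞ x^m e^(−x/β) dx = m!·β^(m+1), since the A² factors cancel between numerator and denominator, ⟨x⟩ = 5·a_0/2.
With a_0 = 2.88, ⟨x⟩ = 7.200.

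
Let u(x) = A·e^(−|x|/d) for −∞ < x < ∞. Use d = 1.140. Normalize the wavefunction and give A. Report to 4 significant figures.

A ≈ 0.9366

The normalization condition is ∫|u|² dx = 1 from −∞ to ∞.
Carrying out the integral gives A² · d.
Setting this equal to 1 gives A² = 1/(d).
Substituting d = 1.140 gives A² = 0.87719, so A = 0.93659.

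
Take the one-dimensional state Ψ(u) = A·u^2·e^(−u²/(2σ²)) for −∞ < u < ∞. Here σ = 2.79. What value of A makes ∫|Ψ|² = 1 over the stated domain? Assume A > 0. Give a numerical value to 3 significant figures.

A ≈ 0.0667

Normalization requires ∫|Ψ|² du = 1, integrated from −∞ to ∞.
∫|Ψ|² du = A²·(3·√(π)·σ^5/4).
So A² = (3·√(π)·σ^5/4)^(−1).
Substituting σ = 2.79 gives A² = 0.004450, so A = 0.06671.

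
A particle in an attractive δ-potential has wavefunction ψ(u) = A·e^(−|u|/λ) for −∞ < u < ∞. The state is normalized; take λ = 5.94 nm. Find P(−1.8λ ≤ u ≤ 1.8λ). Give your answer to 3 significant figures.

The probability is P = ∫ |ψ|² du over [−1.8λ, 1.8λ].
With A² fixed by ∫|ψ|² = 1, i.e. A² = (λ)^(−1), substitute and integrate.
By symmetry take twice the u ≥ 0 contribution in numerator and denominator; the 2's cancel. Let t = u/λ; then A² and the length scale cancel, so P = ∫_{0}^{1.8} e^(-2·t) dt ÷ ∫_{0}^{∞} e^(-2·t) dt.
An antiderivative of e^(-2·t) is -e^(-2·t)/2; evaluating from 0 to 1.8 gives 1/2 - e^(-18/5)/2, while the full integral is 1/2.
This works out to P = 0.9727.

P ≈ 0.973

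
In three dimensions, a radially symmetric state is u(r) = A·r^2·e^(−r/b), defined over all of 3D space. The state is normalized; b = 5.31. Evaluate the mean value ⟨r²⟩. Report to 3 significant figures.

⟨r²⟩ = ∫ r^2 |u|² 4πr² dr over the full domain.
With ∫₀^∞ r^8 e^(−αr) dr = 8!/α^9, the ratio of the moment integral to the normalization integral gives ⟨r²⟩ = 14·b^2.
With b = 5.31, ⟨r^2⟩ = 394.7.

⟨r^2⟩ ≈ 395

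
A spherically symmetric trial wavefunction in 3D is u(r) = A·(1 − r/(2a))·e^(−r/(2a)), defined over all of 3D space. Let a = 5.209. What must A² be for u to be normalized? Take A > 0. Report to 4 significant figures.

We need A² ∫|f|² 4πr² dr = 1, taking the integral from 0 to ∞.
In 3D with spherical symmetry the volume element is 4πr² dr.
With ∫₀^∞ r^4 e^(−αr) dr = 4!/α^5, ∫|u|² 4πr² dr = A²·(8·π·a^3).
So A² = (8·π·a^3)^(−1).
Plugging in a = 5.209 yields A = 0.016778.

A^2 ≈ 0.0002815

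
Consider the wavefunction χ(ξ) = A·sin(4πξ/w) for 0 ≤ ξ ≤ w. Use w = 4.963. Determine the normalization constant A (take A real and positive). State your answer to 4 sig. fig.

Require ∫ |χ|² dξ = 1 over the whole domain.
With ∫₀^w sin²(nπξ/w) dξ = w/2, the integral (without the A² prefactor) comes out to w/2.
So A² = (w/2)^(−1).
Substituting w = 4.963 gives A² = 0.40298, so A = 0.63481.

A ≈ 0.6348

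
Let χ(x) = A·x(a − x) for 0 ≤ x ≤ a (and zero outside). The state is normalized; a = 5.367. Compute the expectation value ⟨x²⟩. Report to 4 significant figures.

⟨x^2⟩ ≈ 8.230

By definition ⟨x²⟩ = ∫ x^2 |χ(x)|² dx.
Expanding the polynomial and integrating term by term, evaluating both integrals, ⟨x²⟩ = 2·a^2/7.
Putting a = 5.367 gives 8.2299.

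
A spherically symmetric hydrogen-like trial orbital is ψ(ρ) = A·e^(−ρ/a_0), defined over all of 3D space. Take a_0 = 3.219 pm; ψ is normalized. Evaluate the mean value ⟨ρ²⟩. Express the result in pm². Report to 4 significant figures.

⟨ρ^2⟩ ≈ 31.09 pm^2

By definition ⟨ρ²⟩ = ∫ ρ^2 |ψ(ρ)|² 4πρ² dρ.
Evaluating both integrals, ⟨ρ²⟩ = 3·a_0^2.
With a_0 = 3.219, ⟨ρ^2⟩ = 31.086.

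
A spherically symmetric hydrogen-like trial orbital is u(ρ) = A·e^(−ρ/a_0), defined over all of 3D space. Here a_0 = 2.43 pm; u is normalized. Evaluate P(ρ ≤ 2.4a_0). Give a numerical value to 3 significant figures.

With dV = 4πρ²dρ, the probability is ∫|u|² dV over ρ ≤ 2.4a_0.
The full normalization integral is A²·[π·a_0^3] = 1, fixing A².
In terms of t = ρ/a_0 (A², 4π and the length scale all cancel between numerator and denominator), P = [∫_{0}^{2.4} t^2·e^(-2·t) dt] / [∫_{0}^{∞} t^2·e^(-2·t) dt].
With ∫ t^2·e^(-2·t) dt = -(2·t^2 + 2·t + 1)·e^(-2·t)/4 + C, the region integral is 1/4 - 433·e^(-24/5)/100 and the full one is 1/4.
Taking the ratio yields P = 0.8575.

P ≈ 0.857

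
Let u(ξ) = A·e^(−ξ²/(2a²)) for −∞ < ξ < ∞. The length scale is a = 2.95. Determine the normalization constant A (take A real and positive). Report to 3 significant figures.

A ≈ 0.437

We need A² ∫|f|² dξ = 1, taking the integral from −∞ to ∞.
∫|u|² dξ = A²·(√(π)·a).
Setting this equal to 1 gives A² = 1/(√(π)·a).
Substituting a = 2.95 gives A² = 0.1913, so A = 0.4373.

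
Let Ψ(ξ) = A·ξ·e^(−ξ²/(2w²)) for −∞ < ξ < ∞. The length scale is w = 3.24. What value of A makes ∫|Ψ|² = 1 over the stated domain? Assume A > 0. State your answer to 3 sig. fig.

Require ∫ |Ψ|² dξ = 1 over the whole domain.
Using the Gaussian integral ∫_{−∞}^{∞} e^(−αξ²) dξ = √(π/α), with Ψ = A·ξ·e^(−ξ²/(2w²)), the integral evaluates to A²·[√(π)·w^3/2].
Hence A² = 1/[√(π)·w^3/2].
Substituting w = 3.24 gives A² = 0.03318, so A = 0.1821.

A ≈ 0.182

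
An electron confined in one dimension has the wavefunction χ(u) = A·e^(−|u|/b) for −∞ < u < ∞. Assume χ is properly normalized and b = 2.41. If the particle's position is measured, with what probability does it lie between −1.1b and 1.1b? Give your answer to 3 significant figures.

The probability is P = ∫ |χ|² du over [−1.1b, 1.1b].
Since A² = 1/(b), this is the region integral divided by the full normalization integral.
By symmetry take twice the u ≥ 0 contribution in numerator and denominator; the 2's cancel. Let t = u/b; then A² and the length scale cancel, so P = ∫_{0}^{1.1} e^(-2·t) dt ÷ ∫_{0}^{∞} e^(-2·t) dt.
An antiderivative of e^(-2·t) is -e^(-2·t)/2; evaluating from 0 to 1.1 gives 1/2 - e^(-11/5)/2, while the full integral is 1/2.
The result is P = 0.8892.

P ≈ 0.889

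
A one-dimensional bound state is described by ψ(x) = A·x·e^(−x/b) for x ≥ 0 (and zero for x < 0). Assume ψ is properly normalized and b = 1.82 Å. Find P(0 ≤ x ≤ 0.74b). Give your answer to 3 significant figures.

|ψ|² is the probability density, so P = ∫_{0}^{0.74b} |ψ|² dx.
The normalization integral ∫|ψ|²dx over the whole domain equals b^3/4·A², and A² cancels in the ratio.
In terms of u = x/b (A² and the length scale cancel between numerator and denominator), P = [∫_{0}^{0.74} u^2·e^(-2·u) du] / [∫_{0}^{∞} u^2·e^(-2·u) du].
Using ∫ u^2·e^(-2·u) du = -(2·u^2 + 2·u + 1)·e^(-2·u)/4, the numerator is 1/4 - 4469·e^(-37/25)/5000 and the denominator is 1/4.
The result is P = 0.1861.

P ≈ 0.186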